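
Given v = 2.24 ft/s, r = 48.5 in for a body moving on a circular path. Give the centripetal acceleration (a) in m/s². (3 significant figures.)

a is given directly by: a = v²/r.
v = 2.24 ft/s = 0.6828 m/s; r = 48.5 in = 1.232 m.
a = 0.3784 m/s²

0.378 m/s²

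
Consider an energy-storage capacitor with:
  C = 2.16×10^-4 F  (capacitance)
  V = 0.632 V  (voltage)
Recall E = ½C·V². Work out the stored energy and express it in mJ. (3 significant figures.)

0.0431 mJ

Directly: E = ½CV².
C = 2.16×10^-4 F; V = 0.632 V.
E = 4.314×10^-5 J  (the unit combination reduces to kg·m²/s² = J)
4.314×10^-5 J × (1 mJ / 0.001000 J) = 0.04314 mJ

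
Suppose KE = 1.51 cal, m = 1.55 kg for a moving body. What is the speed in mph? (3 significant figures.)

Solving KE = ½mv² for v: v = √(2·KE/m).
KE = 1.51 cal = 6.318 J; m = 1.55 kg.
v = 2.855 m/s
2.855 m/s × (1 mph / 0.4470 m/s) = 6.387 mph

6.39 mph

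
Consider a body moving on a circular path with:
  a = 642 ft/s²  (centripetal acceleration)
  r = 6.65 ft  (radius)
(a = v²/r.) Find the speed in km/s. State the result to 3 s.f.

0.0199 km/s

Rearranging a = v²/r for v: v = √(a·r).
a = 642 ft/s² = 195.7 m/s²; r = 6.65 ft = 2.027 m.
v = 19.92 m/s
19.92 m/s × (1 km/s / 1000 m/s) = 0.01992 km/s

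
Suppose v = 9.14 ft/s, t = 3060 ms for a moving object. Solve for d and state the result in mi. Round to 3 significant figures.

0.00530 mi

Rearranging v = d/t for d: d = v·t.
v = 9.14 ft/s = 2.786 m/s; t = 3060 ms = 3.060 s.
d = 8.525 m
8.525 m × (1 mi / 1609 m) = 0.005297 mi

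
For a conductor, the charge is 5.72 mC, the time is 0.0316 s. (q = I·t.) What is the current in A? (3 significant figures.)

0.181 A

Rearranging: I = q/t.
q = 5.72 mC = 0.005720 C; t = 0.0316 s.
I = 0.1810 A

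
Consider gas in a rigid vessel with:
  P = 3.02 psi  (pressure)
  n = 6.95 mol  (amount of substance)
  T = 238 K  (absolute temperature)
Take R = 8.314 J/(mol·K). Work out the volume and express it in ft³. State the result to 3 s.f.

From the ideal-gas law: V = nRT/P.
P = 3.02 psi = 20822 Pa; n = 6.95 mol; T = 238 K; R = 8.314 J/(mol·K).
V = 0.6605 m³
0.6605 m³ × (1 ft³ / 0.02832 m³) = 23.32 ft³

23.3 ft³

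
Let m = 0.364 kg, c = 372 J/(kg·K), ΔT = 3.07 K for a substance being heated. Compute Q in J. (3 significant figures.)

Directly: Q = mcΔT.
m = 0.364 kg; c = 372 J/(kg·K); ΔT = 3.07 K.
Q = 415.7 J

416 J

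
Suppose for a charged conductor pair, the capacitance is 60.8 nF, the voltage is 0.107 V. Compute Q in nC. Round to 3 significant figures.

6.51 nC

Solving C = Q/V for Q: Q = CV.
C = 60.8 nF = 6.080×10^-8 F; V = 0.107 V.
Q = 6.506×10^-9 C  (the unit combination reduces to A·s = C)
6.506×10^-9 C × (1 nC / 1.000×10^-9 C) = 6.506 nC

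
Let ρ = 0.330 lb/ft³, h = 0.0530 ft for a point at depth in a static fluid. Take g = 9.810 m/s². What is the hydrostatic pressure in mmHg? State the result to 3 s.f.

Directly: P = ρgh.
ρ = 0.330 lb/ft³ = 5.286 kg/m³; h = 0.0530 ft = 0.01615 m; g = 9.810 m/s².
P = 0.8377 Pa
0.8377 Pa × (1 mmHg / 133.3 Pa) = 0.006283 mmHg

0.00628 mmHg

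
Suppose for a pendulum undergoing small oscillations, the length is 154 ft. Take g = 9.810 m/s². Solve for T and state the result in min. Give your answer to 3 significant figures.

0.229 min

Directly: T = 2π√(L/g).
L = 154 ft = 46.94 m; g = 9.810 m/s².
T = 13.74 s
13.74 s × (1 min / 60.00 s) = 0.2291 min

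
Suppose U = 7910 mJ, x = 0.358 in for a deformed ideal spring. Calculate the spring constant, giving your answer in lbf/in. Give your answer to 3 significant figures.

Solving U = ½k·x² for k: k = 2U/x².
U = 7910 mJ = 7.910 J; x = 0.358 in = 0.009093 m.
k = 1.913×10^5 N/m
1.913×10^5 N/m × (1 lbf/in / 175.1 N/m) = 1092 lbf/in

1090 lbf/in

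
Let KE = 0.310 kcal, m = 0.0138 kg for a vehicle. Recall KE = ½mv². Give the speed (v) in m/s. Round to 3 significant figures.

Solving KE = ½mv² for v: v = √(2·KE/m).
KE = 0.310 kcal = 1297 J; m = 0.0138 kg.
v = 433.6 m/s

434 m/s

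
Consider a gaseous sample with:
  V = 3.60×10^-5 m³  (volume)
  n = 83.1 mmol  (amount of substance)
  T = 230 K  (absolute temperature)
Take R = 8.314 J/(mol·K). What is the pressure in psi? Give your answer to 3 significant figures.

From the ideal-gas law: P = nRT/V.
V = 3.60×10^-5 m³; n = 83.1 mmol = 0.08310 mol; T = 230 K; R = 8.314 J/(mol·K).
P = 4.414×10^6 Pa
4.414×10^6 Pa × (1 psi / 6895 Pa) = 640.2 psi

640 psi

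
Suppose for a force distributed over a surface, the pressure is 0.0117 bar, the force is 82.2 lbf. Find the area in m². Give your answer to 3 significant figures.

Rearranging P = F/A for A: A = F/P.
P = 0.0117 bar = 1170 Pa; F = 82.2 lbf = 365.6 N.
A = 0.3125 m²

0.313 m²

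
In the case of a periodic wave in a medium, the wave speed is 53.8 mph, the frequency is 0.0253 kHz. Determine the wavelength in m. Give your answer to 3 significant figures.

0.951 m

Rearranging v = f·λ for λ: λ = v/f.
v = 53.8 mph = 24.05 m/s; f = 0.0253 kHz = 25.30 Hz.
λ = 0.9506 m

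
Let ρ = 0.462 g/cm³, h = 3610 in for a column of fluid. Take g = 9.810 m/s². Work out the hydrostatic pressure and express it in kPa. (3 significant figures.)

416 kPa

P is given directly by: P = ρgh.
ρ = 0.462 g/cm³ = 462.0 kg/m³; h = 3610 in = 91.69 m; g = 9.810 m/s².
P = 4.156×10^5 Pa  (the unit combination reduces to kg/(m·s²) = Pa)
4.156×10^5 Pa × (1 kPa / 1000 Pa) = 415.6 kPa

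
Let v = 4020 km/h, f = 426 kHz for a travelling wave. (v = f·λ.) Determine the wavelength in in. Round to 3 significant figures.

0.103 in

Solving v = f·λ for λ: λ = v/f.
v = 4020 km/h = 1117 m/s; f = 426 kHz = 4.260×10^5 Hz.
λ = 0.002621 m
0.002621 m × (1 in / 0.02540 m) = 0.1032 in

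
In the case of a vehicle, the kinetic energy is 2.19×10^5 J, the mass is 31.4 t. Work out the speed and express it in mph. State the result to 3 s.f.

8.35 mph

Rearranging: v = √(2·KE/m).
KE = 2.19×10^5 J; m = 31.4 t = 31400 kg.
v = 3.735 m/s
3.735 m/s × (1 mph / 0.4470 m/s) = 8.355 mph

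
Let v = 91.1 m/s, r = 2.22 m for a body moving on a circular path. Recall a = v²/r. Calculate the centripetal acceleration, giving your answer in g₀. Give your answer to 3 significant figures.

381 g₀

a is given directly by: a = v²/r.
v = 91.1 m/s; r = 2.22 m.
a = 3738 m/s²
3738 m/s² × (1 g₀ / 9.807 m/s²) = 381.2 g₀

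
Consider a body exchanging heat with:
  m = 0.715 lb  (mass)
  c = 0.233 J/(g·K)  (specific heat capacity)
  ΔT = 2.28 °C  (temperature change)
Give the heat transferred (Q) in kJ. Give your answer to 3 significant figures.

0.172 kJ

Directly: Q = mcΔT.
m = 0.715 lb = 0.3243 kg; c = 0.233 J/(g·K) = 233.0 J/(kg·K); ΔT = 2.28 °C = 2.280 K.
Q = 172.3 J
172.3 J × (1 kJ / 1000 J) = 0.1723 kJ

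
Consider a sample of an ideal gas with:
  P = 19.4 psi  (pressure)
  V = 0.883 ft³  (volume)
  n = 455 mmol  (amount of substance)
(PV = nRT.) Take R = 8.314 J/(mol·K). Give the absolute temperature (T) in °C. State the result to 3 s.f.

611 °C

Rearranging: T = PV/(nR).
P = 19.4 psi = 1.338×10^5 Pa; V = 0.883 ft³ = 0.02500 m³; n = 455 mmol = 0.4550 mol; R = 8.314 J/(mol·K).
T = 884.1 K
884.1 K − 273.15 = 611.0 °C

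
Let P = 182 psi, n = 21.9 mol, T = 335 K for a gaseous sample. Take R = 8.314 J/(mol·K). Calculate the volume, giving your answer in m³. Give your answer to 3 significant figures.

Rearranging: V = nRT/P.
P = 182 psi = 1.255×10^6 Pa; n = 21.9 mol; T = 335 K; R = 8.314 J/(mol·K).
V = 0.04861 m³

0.0486 m³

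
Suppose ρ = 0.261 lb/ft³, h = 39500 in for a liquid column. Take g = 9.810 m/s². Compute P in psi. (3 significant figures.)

P is given directly by: P = ρgh.
ρ = 0.261 lb/ft³ = 4.181 kg/m³; h = 39500 in = 1003 m; g = 9.810 m/s².
P = 41149 Pa  (the unit combination reduces to kg/(m·s²) = Pa)
41149 Pa × (1 psi / 6895 Pa) = 5.968 psi

5.97 psi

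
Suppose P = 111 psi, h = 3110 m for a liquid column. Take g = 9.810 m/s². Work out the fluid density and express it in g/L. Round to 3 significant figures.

Rearranging P = ρ·g·h for ρ: ρ = P/(g·h).
P = 111 psi = 7.653×10^5 Pa; h = 3110 m; g = 9.810 m/s².
ρ = 25.08 kg/m³
Since 1 g/L = 1 kg/m³, 25.08 g/L.

25.1 g/L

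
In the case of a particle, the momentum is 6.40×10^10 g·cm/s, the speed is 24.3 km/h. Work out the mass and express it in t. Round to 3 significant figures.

Solving p = m·v for m: m = p/v.
p = 6.40×10^10 g·cm/s = 6.400×10^5 kg·m/s; v = 24.3 km/h = 6.750 m/s.
m = 94815 kg
94815 kg × (1 t / 1000 kg) = 94.81 t

94.8 t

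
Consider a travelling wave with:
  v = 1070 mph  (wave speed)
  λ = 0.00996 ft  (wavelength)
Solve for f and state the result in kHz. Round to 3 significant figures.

158 kHz

Rearranging: f = v/λ.
v = 1070 mph = 478.3 m/s; λ = 0.00996 ft = 0.003036 m.
f = 1.576×10^5 Hz
1.576×10^5 Hz × (1 kHz / 1000 Hz) = 157.6 kHz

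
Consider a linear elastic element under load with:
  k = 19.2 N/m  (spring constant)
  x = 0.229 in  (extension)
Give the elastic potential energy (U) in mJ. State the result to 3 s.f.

0.325 mJ

U is given directly by: U = ½kx².
k = 19.2 N/m; x = 0.229 in = 0.005817 m.
U = 3.248×10^-4 J  (the unit combination reduces to kg·m²/s² = J)
3.248×10^-4 J × (1 mJ / 0.001000 J) = 0.3248 mJ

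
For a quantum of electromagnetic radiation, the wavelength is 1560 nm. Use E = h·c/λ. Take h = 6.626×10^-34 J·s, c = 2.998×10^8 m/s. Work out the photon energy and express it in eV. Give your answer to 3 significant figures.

0.795 eV

Directly: E = hc/λ.
λ = 1560 nm = 1.560×10^-6 m; h = 6.626×10^-34 J·s; c = 2.998×10^8 m/s.
E = 1.273×10^-19 J
1.273×10^-19 J × (1 eV / 1.602×10^-19 J) = 0.7948 eV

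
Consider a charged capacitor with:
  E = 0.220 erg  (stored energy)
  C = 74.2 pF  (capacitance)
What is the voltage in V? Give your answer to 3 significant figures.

Rearranging: V = √(2E/C).
E = 0.220 erg = 2.200×10^-8 J; C = 74.2 pF = 7.420×10^-11 F.
V = 24.35 V  (the unit combination reduces to kg·m²/(A·s³) = V)

24.4 V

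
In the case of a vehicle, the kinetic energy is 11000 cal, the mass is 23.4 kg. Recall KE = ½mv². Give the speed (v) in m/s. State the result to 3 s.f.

62.7 m/s

Solving KE = ½mv² for v: v = √(2·KE/m).
KE = 11000 cal = 46024 J; m = 23.4 kg.
v = 62.72 m/s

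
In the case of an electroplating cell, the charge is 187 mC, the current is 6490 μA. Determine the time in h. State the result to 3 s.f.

Solving q = I·t for t: t = q/I.
q = 187 mC = 0.1870 C; I = 6490 μA = 0.006490 A.
t = 28.81 s
28.81 s × (1 h / 3600 s) = 0.008004 h

0.00800 h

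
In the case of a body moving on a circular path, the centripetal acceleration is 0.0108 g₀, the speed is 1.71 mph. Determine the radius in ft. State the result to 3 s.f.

Solving a = v²/r for r: r = v²/a.
a = 0.0108 g₀ = 0.1059 m/s²; v = 1.71 mph = 0.7644 m/s.
r = 5.517 m
5.517 m × (1 ft / 0.3048 m) = 18.10 ft

18.1 ft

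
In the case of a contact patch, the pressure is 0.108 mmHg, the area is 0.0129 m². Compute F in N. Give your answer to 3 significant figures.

0.186 N

Solving P = F/A for F: F = P·A.
P = 0.108 mmHg = 14.40 Pa; A = 0.0129 m².
F = 0.1857 N  (the unit combination reduces to kg·m/s² = N)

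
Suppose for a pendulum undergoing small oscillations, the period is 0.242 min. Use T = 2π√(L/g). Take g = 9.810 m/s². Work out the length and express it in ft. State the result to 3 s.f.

Rearranging T = 2π√(L/g) for L: L = g·(T/2π)².
T = 0.242 min = 14.52 s; g = 9.810 m/s².
L = 52.39 m
52.39 m × (1 ft / 0.3048 m) = 171.9 ft

172 ft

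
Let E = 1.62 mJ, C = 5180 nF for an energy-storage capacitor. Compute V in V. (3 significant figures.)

Rearranging E = ½C·V² for V: V = √(2E/C).
E = 1.62 mJ = 0.001620 J; C = 5180 nF = 5.180×10^-6 F.
V = 25.01 V

25.0 V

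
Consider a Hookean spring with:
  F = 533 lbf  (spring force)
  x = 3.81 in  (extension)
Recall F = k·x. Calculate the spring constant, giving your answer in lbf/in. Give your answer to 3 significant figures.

From Hooke's law: k = F/x.
F = 533 lbf = 2371 N; x = 3.81 in = 0.09677 m.
k = 24499 N/m
24499 N/m × (1 lbf/in / 175.1 N/m) = 139.9 lbf/in

140 lbf/in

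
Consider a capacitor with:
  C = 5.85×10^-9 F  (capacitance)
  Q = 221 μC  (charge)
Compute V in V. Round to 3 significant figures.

Rearranging C = Q/V for V: V = Q/C.
C = 5.85×10^-9 F; Q = 221 μC = 2.210×10^-4 C.
V = 37778 V

37800 V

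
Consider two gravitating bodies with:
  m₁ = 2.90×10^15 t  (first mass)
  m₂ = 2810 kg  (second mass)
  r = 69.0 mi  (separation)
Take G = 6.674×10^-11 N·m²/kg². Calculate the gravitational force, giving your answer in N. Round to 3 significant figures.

44.1 N

F is given directly by: F = Gm₁m₂/r².
m₁ = 2.90×10^15 t = 2.900×10^18 kg; m₂ = 2810 kg; r = 69.0 mi = 1.110×10^5 m; G = 6.674×10^-11 N·m²/kg².
F = 44.11 N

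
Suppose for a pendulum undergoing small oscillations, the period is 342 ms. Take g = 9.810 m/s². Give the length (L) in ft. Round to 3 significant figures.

0.0954 ft

Rearranging: L = g·(T/2π)².
T = 342 ms = 0.3420 s; g = 9.810 m/s².
L = 0.02906 m
0.02906 m × (1 ft / 0.3048 m) = 0.09536 ft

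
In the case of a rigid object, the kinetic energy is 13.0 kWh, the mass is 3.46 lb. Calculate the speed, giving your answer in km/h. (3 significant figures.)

Rearranging KE = ½mv² for v: v = √(2·KE/m).
KE = 13.0 kWh = 4.680×10^7 J; m = 3.46 lb = 1.569 kg.
v = 7723 m/s
7723 m/s × (1 km/h / 0.2778 m/s) = 27802 km/h

27800 km/h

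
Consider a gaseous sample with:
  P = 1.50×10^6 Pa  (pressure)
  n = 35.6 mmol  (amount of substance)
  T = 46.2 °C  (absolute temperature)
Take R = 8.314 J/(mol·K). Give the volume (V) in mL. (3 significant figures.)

From the ideal-gas law: V = nRT/P.
P = 1.50×10^6 Pa; n = 35.6 mmol = 0.03560 mol; T = 46.2 °C = 319.3 K; R = 8.314 J/(mol·K).
V = 6.301×10^-5 m³
6.301×10^-5 m³ × (1 mL / 1.000×10^-6 m³) = 63.01 mL

63.0 mL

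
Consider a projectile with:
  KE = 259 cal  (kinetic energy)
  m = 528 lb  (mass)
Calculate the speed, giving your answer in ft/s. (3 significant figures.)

9.87 ft/s

Rearranging KE = ½mv² for v: v = √(2·KE/m).
KE = 259 cal = 1084 J; m = 528 lb = 239.5 kg.
v = 3.008 m/s
3.008 m/s × (1 ft/s / 0.3048 m/s) = 9.870 ft/s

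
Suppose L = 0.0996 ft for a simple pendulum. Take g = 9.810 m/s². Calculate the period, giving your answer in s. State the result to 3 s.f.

T is given directly by: T = 2π√(L/g).
L = 0.0996 ft = 0.03036 m; g = 9.810 m/s².
T = 0.3495 s

0.350 s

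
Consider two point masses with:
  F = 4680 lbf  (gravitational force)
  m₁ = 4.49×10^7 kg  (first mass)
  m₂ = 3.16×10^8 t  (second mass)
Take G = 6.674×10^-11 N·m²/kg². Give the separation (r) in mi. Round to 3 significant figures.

Rearranging F = G·m₁·m₂/r² for r: r = √(G·m₁m₂/F).
F = 4680 lbf = 20818 N; m₁ = 4.49×10^7 kg; m₂ = 3.16×10^8 t = 3.160×10^11 kg; G = 6.674×10^-11 N·m²/kg².
r = 213.3 m
213.3 m × (1 mi / 1609 m) = 0.1325 mi

0.133 mi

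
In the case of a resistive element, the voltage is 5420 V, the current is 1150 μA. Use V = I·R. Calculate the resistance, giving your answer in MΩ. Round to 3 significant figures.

Rearranging V = I·R for R: R = V/I.
V = 5420 V; I = 1150 μA = 0.001150 A.
R = 4.713×10^6 Ω
4.713×10^6 Ω × (1 MΩ / 1.000×10^6 Ω) = 4.713 MΩ

4.71 MΩ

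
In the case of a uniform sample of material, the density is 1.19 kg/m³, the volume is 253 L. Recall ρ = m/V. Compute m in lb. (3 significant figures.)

0.664 lb

Rearranging ρ = m/V for m: m = ρV.
ρ = 1.19 kg/m³; V = 253 L = 0.2530 m³.
m = 0.3011 kg
0.3011 kg × (1 lb / 0.4536 kg) = 0.6637 lb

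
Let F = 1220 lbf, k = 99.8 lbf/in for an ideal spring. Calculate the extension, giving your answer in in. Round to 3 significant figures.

12.2 in

From Hooke's law: x = F/k.
F = 1220 lbf = 5427 N; k = 99.8 lbf/in = 17478 N/m.
x = 0.3105 m
0.3105 m × (1 in / 0.02540 m) = 12.22 in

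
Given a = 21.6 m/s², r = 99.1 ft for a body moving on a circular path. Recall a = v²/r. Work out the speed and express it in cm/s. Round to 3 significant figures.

Rearranging: v = √(a·r).
a = 21.6 m/s²; r = 99.1 ft = 30.21 m.
v = 25.54 m/s
25.54 m/s × (1 cm/s / 0.01000 m/s) = 2554 cm/s

2550 cm/s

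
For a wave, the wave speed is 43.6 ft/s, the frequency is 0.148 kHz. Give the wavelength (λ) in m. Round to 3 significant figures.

0.0898 m

Rearranging v = f·λ for λ: λ = v/f.
v = 43.6 ft/s = 13.29 m/s; f = 0.148 kHz = 148.0 Hz.
λ = 0.08979 m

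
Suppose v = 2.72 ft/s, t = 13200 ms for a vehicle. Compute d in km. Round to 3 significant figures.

0.0109 km

Solving v = d/t for d: d = v·t.
v = 2.72 ft/s = 0.8291 m/s; t = 13200 ms = 13.20 s.
d = 10.94 m
10.94 m × (1 km / 1000 m) = 0.01094 km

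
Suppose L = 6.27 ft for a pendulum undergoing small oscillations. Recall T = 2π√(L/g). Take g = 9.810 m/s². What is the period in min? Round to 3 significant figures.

0.0462 min

Directly: T = 2π√(L/g).
L = 6.27 ft = 1.911 m; g = 9.810 m/s².
T = 2.773 s
2.773 s × (1 min / 60.00 s) = 0.04622 min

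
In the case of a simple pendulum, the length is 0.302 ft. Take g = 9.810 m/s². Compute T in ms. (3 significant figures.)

T is given directly by: T = 2π√(L/g).
L = 0.302 ft = 0.09205 m; g = 9.810 m/s².
T = 0.6086 s
0.6086 s × (1 ms / 0.001000 s) = 608.6 ms

609 ms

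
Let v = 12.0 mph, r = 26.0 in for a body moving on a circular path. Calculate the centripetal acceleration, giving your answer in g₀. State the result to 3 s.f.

4.44 g₀

Directly: a = v²/r.
v = 12.0 mph = 5.364 m/s; r = 26.0 in = 0.6604 m.
a = 43.58 m/s²
43.58 m/s² × (1 g₀ / 9.807 m/s²) = 4.444 g₀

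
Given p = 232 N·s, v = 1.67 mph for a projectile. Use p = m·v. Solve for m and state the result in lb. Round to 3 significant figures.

Rearranging p = m·v for m: m = p/v.
p = 232 N·s = 232.0 kg·m/s; v = 1.67 mph = 0.7466 m/s.
m = 310.8 kg
310.8 kg × (1 lb / 0.4536 kg) = 685.1 lb

685 lb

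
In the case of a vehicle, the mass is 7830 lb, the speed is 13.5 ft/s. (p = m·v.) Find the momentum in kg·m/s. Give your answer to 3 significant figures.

14600 kg·m/s

Directly: p = mv.
m = 7830 lb = 3552 kg; v = 13.5 ft/s = 4.115 m/s.
p = 14614 kg·m/s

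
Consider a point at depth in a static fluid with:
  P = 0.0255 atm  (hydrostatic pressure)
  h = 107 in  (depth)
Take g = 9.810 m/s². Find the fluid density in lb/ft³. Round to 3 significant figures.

Rearranging: ρ = P/(g·h).
P = 0.0255 atm = 2584 Pa; h = 107 in = 2.718 m; g = 9.810 m/s².
ρ = 96.91 kg/m³
96.91 kg/m³ × (1 lb/ft³ / 16.02 kg/m³) = 6.050 lb/ft³

6.05 lb/ft³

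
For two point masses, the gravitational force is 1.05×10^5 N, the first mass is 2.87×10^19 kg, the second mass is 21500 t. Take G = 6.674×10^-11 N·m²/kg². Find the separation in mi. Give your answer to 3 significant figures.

389 mi

Solving F = G·m₁·m₂/r² for r: r = √(G·m₁m₂/F).
F = 1.05×10^5 N; m₁ = 2.87×10^19 kg; m₂ = 21500 t = 2.150×10^7 kg; G = 6.674×10^-11 N·m²/kg².
r = 6.263×10^5 m
6.263×10^5 m × (1 mi / 1609 m) = 389.1 mi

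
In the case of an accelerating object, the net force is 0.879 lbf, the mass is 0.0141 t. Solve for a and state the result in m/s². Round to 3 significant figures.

From Newton's second law: a = F/m.
F = 0.879 lbf = 3.910 N; m = 0.0141 t = 14.10 kg.
a = 0.2773 m/s²

0.277 m/s²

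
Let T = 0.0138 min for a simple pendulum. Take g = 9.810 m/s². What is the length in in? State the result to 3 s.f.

6.71 in

Rearranging: L = g·(T/2π)².
T = 0.0138 min = 0.8280 s; g = 9.810 m/s².
L = 0.1704 m
0.1704 m × (1 in / 0.02540 m) = 6.707 in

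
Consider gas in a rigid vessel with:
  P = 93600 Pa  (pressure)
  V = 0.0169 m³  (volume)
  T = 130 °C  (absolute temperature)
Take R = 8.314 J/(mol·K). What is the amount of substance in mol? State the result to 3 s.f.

Rearranging: n = PV/(RT).
P = 93600 Pa; V = 0.0169 m³; T = 130 °C = 403.1 K; R = 8.314 J/(mol·K).
n = 0.4719 mol

0.472 mol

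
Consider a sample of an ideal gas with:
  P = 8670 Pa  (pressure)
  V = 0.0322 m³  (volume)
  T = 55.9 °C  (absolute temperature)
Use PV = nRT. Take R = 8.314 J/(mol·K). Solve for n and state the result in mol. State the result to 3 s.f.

Solving PV = nRT for n: n = PV/(RT).
P = 8670 Pa; V = 0.0322 m³; T = 55.9 °C = 329.0 K; R = 8.314 J/(mol·K).
n = 0.1020 mol

0.102 mol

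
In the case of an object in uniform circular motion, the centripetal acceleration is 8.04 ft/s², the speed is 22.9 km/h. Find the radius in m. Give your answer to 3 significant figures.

16.5 m

Rearranging: r = v²/a.
a = 8.04 ft/s² = 2.451 m/s²; v = 22.9 km/h = 6.361 m/s.
r = 16.51 m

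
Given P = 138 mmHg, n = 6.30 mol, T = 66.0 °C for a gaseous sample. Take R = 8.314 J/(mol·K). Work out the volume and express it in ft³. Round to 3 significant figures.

From the ideal-gas law: V = nRT/P.
P = 138 mmHg = 18398 Pa; n = 6.30 mol; T = 66.0 °C = 339.1 K; R = 8.314 J/(mol·K).
V = 0.9655 m³
0.9655 m³ × (1 ft³ / 0.02832 m³) = 34.10 ft³

34.1 ft³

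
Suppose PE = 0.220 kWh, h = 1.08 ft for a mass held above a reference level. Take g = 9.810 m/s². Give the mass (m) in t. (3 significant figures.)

245 t

Rearranging: m = PE/(g·h).
PE = 0.220 kWh = 7.920×10^5 J; h = 1.08 ft = 0.3292 m; g = 9.810 m/s².
m = 2.453×10^5 kg
2.453×10^5 kg × (1 t / 1000 kg) = 245.3 t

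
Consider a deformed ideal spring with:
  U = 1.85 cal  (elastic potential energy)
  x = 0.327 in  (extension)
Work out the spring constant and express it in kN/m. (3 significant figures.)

224 kN/m

Solving U = ½k·x² for k: k = 2U/x².
U = 1.85 cal = 7.740 J; x = 0.327 in = 0.008306 m.
k = 2.244×10^5 N/m
2.244×10^5 N/m × (1 kN/m / 1000 N/m) = 224.4 kN/m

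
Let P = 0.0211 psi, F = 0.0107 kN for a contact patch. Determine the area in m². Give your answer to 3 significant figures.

Rearranging P = F/A for A: A = F/P.
P = 0.0211 psi = 145.5 Pa; F = 0.0107 kN = 10.70 N.
A = 0.07355 m²

0.0735 m²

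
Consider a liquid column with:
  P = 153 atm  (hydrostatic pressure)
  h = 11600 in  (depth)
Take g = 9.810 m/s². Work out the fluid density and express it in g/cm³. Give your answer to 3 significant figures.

5.36 g/cm³

Rearranging P = ρ·g·h for ρ: ρ = P/(g·h).
P = 153 atm = 1.550×10^7 Pa; h = 11600 in = 294.6 m; g = 9.810 m/s².
ρ = 5363 kg/m³
5363 kg/m³ × (1 g/cm³ / 1000 kg/m³) = 5.363 g/cm³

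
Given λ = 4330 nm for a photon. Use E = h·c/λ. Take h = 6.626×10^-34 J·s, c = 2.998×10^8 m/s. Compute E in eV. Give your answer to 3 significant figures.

E is given directly by: E = hc/λ.
λ = 4330 nm = 4.330×10^-6 m; h = 6.626×10^-34 J·s; c = 2.998×10^8 m/s.
E = 4.588×10^-20 J  (the unit combination reduces to kg·m²/s² = J)
4.588×10^-20 J × (1 eV / 1.602×10^-19 J) = 0.2863 eV

0.286 eV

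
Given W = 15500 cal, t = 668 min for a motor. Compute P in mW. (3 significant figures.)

1620 mW

P is given directly by: P = W/t.
W = 15500 cal = 64852 J; t = 668 min = 40080 s.
P = 1.618 W  (the unit combination reduces to kg·m²/s³ = W)
1.618 W × (1 mW / 0.001000 W) = 1618 mW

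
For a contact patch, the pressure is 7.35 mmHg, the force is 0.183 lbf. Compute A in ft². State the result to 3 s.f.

0.00894 ft²

Rearranging P = F/A for A: A = F/P.
P = 7.35 mmHg = 979.9 Pa; F = 0.183 lbf = 0.8140 N.
A = 8.307×10^-4 m²
8.307×10^-4 m² × (1 ft² / 0.09290 m²) = 0.008942 ft²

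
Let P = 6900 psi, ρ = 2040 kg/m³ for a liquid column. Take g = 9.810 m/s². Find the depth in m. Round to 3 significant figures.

2380 m

Solving P = ρ·g·h for h: h = P/(ρ·g).
P = 6900 psi = 4.757×10^7 Pa; ρ = 2040 kg/m³; g = 9.810 m/s².
h = 2377 m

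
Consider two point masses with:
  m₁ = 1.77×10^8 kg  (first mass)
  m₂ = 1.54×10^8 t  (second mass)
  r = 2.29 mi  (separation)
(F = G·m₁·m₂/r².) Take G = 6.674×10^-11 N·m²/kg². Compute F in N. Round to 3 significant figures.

134 N

Directly: F = Gm₁m₂/r².
m₁ = 1.77×10^8 kg; m₂ = 1.54×10^8 t = 1.540×10^11 kg; r = 2.29 mi = 3685 m; G = 6.674×10^-11 N·m²/kg².
F = 133.9 N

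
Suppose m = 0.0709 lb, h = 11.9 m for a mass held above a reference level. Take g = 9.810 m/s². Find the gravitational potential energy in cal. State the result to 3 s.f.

0.897 cal

PE is given directly by: PE = mgh.
m = 0.0709 lb = 0.03216 kg; h = 11.9 m; g = 9.810 m/s².
PE = 3.754 J
3.754 J × (1 cal / 4.184 J) = 0.8973 cal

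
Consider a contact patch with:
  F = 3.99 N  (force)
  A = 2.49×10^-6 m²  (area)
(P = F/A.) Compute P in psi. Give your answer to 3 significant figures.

P is given directly by: P = F/A.
F = 3.99 N; A = 2.49×10^-6 m².
P = 1.602×10^6 Pa  (the unit combination reduces to kg/(m·s²) = Pa)
1.602×10^6 Pa × (1 psi / 6895 Pa) = 232.4 psi

232 psi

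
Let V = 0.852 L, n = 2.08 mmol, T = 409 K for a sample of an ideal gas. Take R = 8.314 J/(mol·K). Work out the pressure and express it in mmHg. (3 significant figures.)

62.3 mmHg

P is given directly by: P = nRT/V.
V = 0.852 L = 8.520×10^-4 m³; n = 2.08 mmol = 0.002080 mol; T = 409 K; R = 8.314 J/(mol·K).
P = 8302 Pa  (the unit combination reduces to kg/(m·s²) = Pa)
8302 Pa × (1 mmHg / 133.3 Pa) = 62.27 mmHg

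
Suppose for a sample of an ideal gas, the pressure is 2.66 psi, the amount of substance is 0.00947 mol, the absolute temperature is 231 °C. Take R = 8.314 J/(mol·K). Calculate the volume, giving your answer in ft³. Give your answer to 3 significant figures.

0.0764 ft³

From the ideal-gas law: V = nRT/P.
P = 2.66 psi = 18340 Pa; n = 0.00947 mol; T = 231 °C = 504.1 K; R = 8.314 J/(mol·K).
V = 0.002164 m³
0.002164 m³ × (1 ft³ / 0.02832 m³) = 0.07643 ft³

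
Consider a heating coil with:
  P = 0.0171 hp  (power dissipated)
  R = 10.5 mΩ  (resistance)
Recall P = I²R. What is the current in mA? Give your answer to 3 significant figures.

Solving P = I²R for I: I = √(P/R).
P = 0.0171 hp = 12.75 W; R = 10.5 mΩ = 0.01050 Ω.
I = 34.85 A
34.85 A × (1 mA / 0.001000 A) = 34849 mA

34800 mA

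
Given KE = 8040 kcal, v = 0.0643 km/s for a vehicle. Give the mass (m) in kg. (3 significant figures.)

Rearranging KE = ½mv² for m: m = 2·KE/v².
KE = 8040 kcal = 3.364×10^7 J; v = 0.0643 km/s = 64.30 m/s.
m = 16273 kg

16300 kg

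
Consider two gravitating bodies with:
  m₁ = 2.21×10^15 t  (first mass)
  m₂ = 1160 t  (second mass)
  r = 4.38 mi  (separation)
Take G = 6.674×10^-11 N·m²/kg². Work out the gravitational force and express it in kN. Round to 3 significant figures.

3440 kN

Directly: F = Gm₁m₂/r².
m₁ = 2.21×10^15 t = 2.210×10^18 kg; m₂ = 1160 t = 1.160×10^6 kg; r = 4.38 mi = 7049 m; G = 6.674×10^-11 N·m²/kg².
F = 3.443×10^6 N
3.443×10^6 N × (1 kN / 1000 N) = 3443 kN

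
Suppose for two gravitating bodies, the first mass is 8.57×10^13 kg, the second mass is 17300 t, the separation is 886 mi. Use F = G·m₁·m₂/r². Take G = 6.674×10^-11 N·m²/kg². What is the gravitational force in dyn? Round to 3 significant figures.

F is given directly by: F = Gm₁m₂/r².
m₁ = 8.57×10^13 kg; m₂ = 17300 t = 1.730×10^7 kg; r = 886 mi = 1.426×10^6 m; G = 6.674×10^-11 N·m²/kg².
F = 0.04867 N  (the unit combination reduces to kg·m/s² = N)
0.04867 N × (1 dyn / 1.000×10^-5 N) = 4867 dyn

4870 dyn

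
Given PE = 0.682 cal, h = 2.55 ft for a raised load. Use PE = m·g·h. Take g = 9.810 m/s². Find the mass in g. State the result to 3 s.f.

Rearranging: m = PE/(g·h).
PE = 0.682 cal = 2.853 J; h = 2.55 ft = 0.7772 m; g = 9.810 m/s².
m = 0.3742 kg
0.3742 kg × (1 g / 0.001000 kg) = 374.2 g

374 g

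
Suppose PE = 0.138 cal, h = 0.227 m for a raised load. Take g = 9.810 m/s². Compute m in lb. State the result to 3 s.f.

Rearranging PE = m·g·h for m: m = PE/(g·h).
PE = 0.138 cal = 0.5774 J; h = 0.227 m; g = 9.810 m/s².
m = 0.2593 kg
0.2593 kg × (1 lb / 0.4536 kg) = 0.5716 lb

0.572 lb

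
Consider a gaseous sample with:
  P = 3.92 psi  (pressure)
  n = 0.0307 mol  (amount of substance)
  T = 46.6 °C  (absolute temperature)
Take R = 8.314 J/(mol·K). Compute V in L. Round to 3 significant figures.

3.02 L

Solving PV = nRT for V: V = nRT/P.
P = 3.92 psi = 27027 Pa; n = 0.0307 mol; T = 46.6 °C = 319.8 K; R = 8.314 J/(mol·K).
V = 0.003020 m³
0.003020 m³ × (1 L / 0.001000 m³) = 3.020 L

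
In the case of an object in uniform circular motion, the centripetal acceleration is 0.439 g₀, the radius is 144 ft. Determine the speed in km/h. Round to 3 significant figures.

Rearranging: v = √(a·r).
a = 0.439 g₀ = 4.305 m/s²; r = 144 ft = 43.89 m.
v = 13.75 m/s
13.75 m/s × (1 km/h / 0.2778 m/s) = 49.49 km/h

49.5 km/h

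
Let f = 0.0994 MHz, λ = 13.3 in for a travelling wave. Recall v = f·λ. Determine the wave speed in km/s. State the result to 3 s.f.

33.6 km/s

v is given directly by: v = fλ.
f = 0.0994 MHz = 99400 Hz; λ = 13.3 in = 0.3378 m.
v = 33579 m/s
33579 m/s × (1 km/s / 1000 m/s) = 33.58 km/s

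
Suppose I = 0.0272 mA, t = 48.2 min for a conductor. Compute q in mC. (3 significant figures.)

78.7 mC

q is given directly by: q = It.
I = 0.0272 mA = 2.720×10^-5 A; t = 48.2 min = 2892 s.
q = 0.07866 C
0.07866 C × (1 mC / 0.001000 C) = 78.66 mC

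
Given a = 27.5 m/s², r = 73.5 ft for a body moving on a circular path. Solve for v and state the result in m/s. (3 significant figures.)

Rearranging: v = √(a·r).
a = 27.5 m/s²; r = 73.5 ft = 22.40 m.
v = 24.82 m/s

24.8 m/s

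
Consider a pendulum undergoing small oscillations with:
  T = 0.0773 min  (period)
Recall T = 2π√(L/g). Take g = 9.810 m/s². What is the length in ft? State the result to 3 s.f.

17.5 ft

Solving T = 2π√(L/g) for L: L = g·(T/2π)².
T = 0.0773 min = 4.638 s; g = 9.810 m/s².
L = 5.345 m
5.345 m × (1 ft / 0.3048 m) = 17.54 ft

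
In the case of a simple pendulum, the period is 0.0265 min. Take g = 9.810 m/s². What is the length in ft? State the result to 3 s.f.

Rearranging T = 2π√(L/g) for L: L = g·(T/2π)².
T = 0.0265 min = 1.590 s; g = 9.810 m/s².
L = 0.6282 m
0.6282 m × (1 ft / 0.3048 m) = 2.061 ft

2.06 ft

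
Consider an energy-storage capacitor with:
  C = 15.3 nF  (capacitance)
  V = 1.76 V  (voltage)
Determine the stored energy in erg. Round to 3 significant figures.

Directly: E = ½CV².
C = 15.3 nF = 1.530×10^-8 F; V = 1.76 V.
E = 2.370×10^-8 J
2.370×10^-8 J × (1 erg / 1.000×10^-7 J) = 0.2370 erg

0.237 erg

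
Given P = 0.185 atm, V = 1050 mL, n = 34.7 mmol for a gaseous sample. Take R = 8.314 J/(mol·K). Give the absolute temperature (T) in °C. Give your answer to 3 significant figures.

From the ideal-gas law: T = PV/(nR).
P = 0.185 atm = 18745 Pa; V = 1050 mL = 0.001050 m³; n = 34.7 mmol = 0.03470 mol; R = 8.314 J/(mol·K).
T = 68.22 K
68.22 K − 273.15 = -204.9 °C

-205 °C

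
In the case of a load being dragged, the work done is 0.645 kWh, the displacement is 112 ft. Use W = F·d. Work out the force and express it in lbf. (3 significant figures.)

15300 lbf

Rearranging W = F·d for F: F = W/d.
W = 0.645 kWh = 2.322×10^6 J; d = 112 ft = 34.14 m.
F = 68019 N  (the unit combination reduces to kg·m/s² = N)
68019 N × (1 lbf / 4.448 N) = 15291 lbf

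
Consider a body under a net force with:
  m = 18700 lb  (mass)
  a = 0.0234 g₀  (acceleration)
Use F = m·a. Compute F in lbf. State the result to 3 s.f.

438 lbf

Directly: F = m·a.
m = 18700 lb = 8482 kg; a = 0.0234 g₀ = 0.2295 m/s².
F = 1946 N
1946 N × (1 lbf / 4.448 N) = 437.6 lbf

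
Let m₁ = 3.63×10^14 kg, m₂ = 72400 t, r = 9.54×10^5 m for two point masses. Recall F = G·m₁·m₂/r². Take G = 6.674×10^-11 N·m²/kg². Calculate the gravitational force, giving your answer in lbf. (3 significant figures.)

0.433 lbf

From Newton's law of gravitation: F = Gm₁m₂/r².
m₁ = 3.63×10^14 kg; m₂ = 72400 t = 7.240×10^7 kg; r = 9.54×10^5 m; G = 6.674×10^-11 N·m²/kg².
F = 1.927 N  (the unit combination reduces to kg·m/s² = N)
1.927 N × (1 lbf / 4.448 N) = 0.4333 lbf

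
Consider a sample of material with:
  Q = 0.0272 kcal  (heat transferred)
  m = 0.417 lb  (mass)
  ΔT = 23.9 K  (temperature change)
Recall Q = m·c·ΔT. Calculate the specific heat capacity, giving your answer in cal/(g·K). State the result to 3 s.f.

Solving Q = m·c·ΔT for c: c = Q/(m·ΔT).
Q = 0.0272 kcal = 113.8 J; m = 0.417 lb = 0.1891 kg; ΔT = 23.9 K.
c = 25.17 J/(kg·K)
25.17 J/(kg·K) × (1 cal/(g·K) / 4184 J/(kg·K)) = 0.006017 cal/(g·K)

0.00602 cal/(g·K)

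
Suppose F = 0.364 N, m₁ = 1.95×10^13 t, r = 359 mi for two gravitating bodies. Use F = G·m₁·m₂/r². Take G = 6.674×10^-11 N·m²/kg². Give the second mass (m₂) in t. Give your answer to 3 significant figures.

From Newton's law of gravitation: m₂ = F·r²/(G·m₁).
F = 0.364 N; m₁ = 1.95×10^13 t = 1.950×10^16 kg; r = 359 mi = 5.778×10^5 m; G = 6.674×10^-11 N·m²/kg².
m₂ = 93361 kg
93361 kg × (1 t / 1000 kg) = 93.36 t

93.4 t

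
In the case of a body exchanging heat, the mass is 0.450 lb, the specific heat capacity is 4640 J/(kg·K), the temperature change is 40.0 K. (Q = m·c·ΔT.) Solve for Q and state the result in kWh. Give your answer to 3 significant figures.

Directly: Q = mcΔT.
m = 0.450 lb = 0.2041 kg; c = 4640 J/(kg·K); ΔT = 40.0 K.
Q = 37884 J  (the unit combination reduces to kg·m²/s² = J)
37884 J × (1 kWh / 3.600×10^6 J) = 0.01052 kWh

0.0105 kWh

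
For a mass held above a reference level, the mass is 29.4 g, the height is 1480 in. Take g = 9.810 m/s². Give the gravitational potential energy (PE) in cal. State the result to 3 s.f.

2.59 cal

Directly: PE = mgh.
m = 29.4 g = 0.02940 kg; h = 1480 in = 37.59 m; g = 9.810 m/s².
PE = 10.84 J  (the unit combination reduces to kg·m²/s² = J)
10.84 J × (1 cal / 4.184 J) = 2.591 cal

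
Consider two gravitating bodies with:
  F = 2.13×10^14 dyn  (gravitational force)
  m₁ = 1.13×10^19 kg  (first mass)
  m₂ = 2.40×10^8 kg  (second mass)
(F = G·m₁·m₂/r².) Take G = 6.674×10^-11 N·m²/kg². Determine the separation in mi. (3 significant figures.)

5.73 mi

From Newton's law of gravitation: r = √(G·m₁m₂/F).
F = 2.13×10^14 dyn = 2.130×10^9 N; m₁ = 1.13×10^19 kg; m₂ = 2.40×10^8 kg; G = 6.674×10^-11 N·m²/kg².
r = 9218 m
9218 m × (1 mi / 1609 m) = 5.728 mi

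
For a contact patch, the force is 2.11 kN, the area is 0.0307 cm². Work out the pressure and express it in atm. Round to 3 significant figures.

P is given directly by: P = F/A.
F = 2.11 kN = 2110 N; A = 0.0307 cm² = 3.070×10^-6 m².
P = 6.873×10^8 Pa
6.873×10^8 Pa × (1 atm / 1.013×10^5 Pa) = 6783 atm

6780 atm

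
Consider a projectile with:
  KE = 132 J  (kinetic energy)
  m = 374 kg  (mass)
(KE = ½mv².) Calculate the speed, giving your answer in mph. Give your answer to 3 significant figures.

Rearranging KE = ½mv² for v: v = √(2·KE/m).
KE = 132 J; m = 374 kg.
v = 0.8402 m/s
0.8402 m/s × (1 mph / 0.4470 m/s) = 1.879 mph

1.88 mph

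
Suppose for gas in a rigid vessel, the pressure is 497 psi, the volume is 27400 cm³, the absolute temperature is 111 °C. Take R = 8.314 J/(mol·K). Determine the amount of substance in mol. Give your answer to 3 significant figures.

29.4 mol

Rearranging: n = PV/(RT).
P = 497 psi = 3.427×10^6 Pa; V = 27400 cm³ = 0.02740 m³; T = 111 °C = 384.1 K; R = 8.314 J/(mol·K).
n = 29.40 mol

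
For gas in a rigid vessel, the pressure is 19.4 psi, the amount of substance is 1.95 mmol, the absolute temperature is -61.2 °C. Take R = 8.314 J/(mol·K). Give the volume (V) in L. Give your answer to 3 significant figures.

Rearranging: V = nRT/P.
P = 19.4 psi = 1.338×10^5 Pa; n = 1.95 mmol = 0.001950 mol; T = -61.2 °C = 211.9 K; R = 8.314 J/(mol·K).
V = 2.569×10^-5 m³
2.569×10^-5 m³ × (1 L / 0.001000 m³) = 0.02569 L

0.0257 L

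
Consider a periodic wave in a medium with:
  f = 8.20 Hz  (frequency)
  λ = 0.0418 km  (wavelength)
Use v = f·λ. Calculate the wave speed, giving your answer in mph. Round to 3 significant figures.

767 mph

v is given directly by: v = fλ.
f = 8.20 Hz; λ = 0.0418 km = 41.80 m.
v = 342.8 m/s
342.8 m/s × (1 mph / 0.4470 m/s) = 766.7 mph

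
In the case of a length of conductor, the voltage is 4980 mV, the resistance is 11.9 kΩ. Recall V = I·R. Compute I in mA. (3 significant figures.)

Rearranging V = I·R for I: I = V/R.
V = 4980 mV = 4.980 V; R = 11.9 kΩ = 11900 Ω.
I = 4.185×10^-4 A
4.185×10^-4 A × (1 mA / 0.001000 A) = 0.4185 mA

0.418 mA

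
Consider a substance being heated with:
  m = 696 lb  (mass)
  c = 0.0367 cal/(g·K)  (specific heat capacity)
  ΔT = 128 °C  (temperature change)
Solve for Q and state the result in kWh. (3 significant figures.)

1.72 kWh

Q is given directly by: Q = mcΔT.
m = 696 lb = 315.7 kg; c = 0.0367 cal/(g·K) = 153.6 J/(kg·K); ΔT = 128 °C = 128.0 K.
Q = 6.205×10^6 J  (the unit combination reduces to kg·m²/s² = J)
6.205×10^6 J × (1 kWh / 3.600×10^6 J) = 1.724 kWh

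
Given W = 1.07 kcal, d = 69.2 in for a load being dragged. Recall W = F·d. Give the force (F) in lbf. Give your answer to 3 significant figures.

Rearranging W = F·d for F: F = W/d.
W = 1.07 kcal = 4477 J; d = 69.2 in = 1.758 m.
F = 2547 N
2547 N × (1 lbf / 4.448 N) = 572.6 lbf

573 lbf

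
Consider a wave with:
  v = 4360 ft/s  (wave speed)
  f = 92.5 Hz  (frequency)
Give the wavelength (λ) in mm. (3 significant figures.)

14400 mm

Solving v = f·λ for λ: λ = v/f.
v = 4360 ft/s = 1329 m/s; f = 92.5 Hz.
λ = 14.37 m
14.37 m × (1 mm / 0.001000 m) = 14367 mm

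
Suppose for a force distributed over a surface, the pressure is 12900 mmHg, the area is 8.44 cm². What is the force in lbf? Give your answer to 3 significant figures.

Rearranging: F = P·A.
P = 12900 mmHg = 1.720×10^6 Pa; A = 8.44 cm² = 8.440×10^-4 m².
F = 1452 N  (the unit combination reduces to kg·m/s² = N)
1452 N × (1 lbf / 4.448 N) = 326.3 lbf

326 lbf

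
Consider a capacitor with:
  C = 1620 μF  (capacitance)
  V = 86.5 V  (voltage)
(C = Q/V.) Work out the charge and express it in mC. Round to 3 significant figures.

Rearranging: Q = CV.
C = 1620 μF = 0.001620 F; V = 86.5 V.
Q = 0.1401 C  (the unit combination reduces to A·s = C)
0.1401 C × (1 mC / 0.001000 C) = 140.1 mC

140 mC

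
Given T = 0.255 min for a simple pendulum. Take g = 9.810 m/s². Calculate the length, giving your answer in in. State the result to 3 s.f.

Solving T = 2π√(L/g) for L: L = g·(T/2π)².
T = 0.255 min = 15.30 s; g = 9.810 m/s².
L = 58.17 m
58.17 m × (1 in / 0.02540 m) = 2290 in

2290 in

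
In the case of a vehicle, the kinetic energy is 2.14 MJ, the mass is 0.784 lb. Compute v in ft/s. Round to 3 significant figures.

11400 ft/s

Rearranging: v = √(2·KE/m).
KE = 2.14 MJ = 2.140×10^6 J; m = 0.784 lb = 0.3556 kg.
v = 3469 m/s
3469 m/s × (1 ft/s / 0.3048 m/s) = 11382 ft/s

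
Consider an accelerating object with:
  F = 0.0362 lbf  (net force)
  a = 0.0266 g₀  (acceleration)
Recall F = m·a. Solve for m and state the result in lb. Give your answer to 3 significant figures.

From Newton's second law: m = F/a.
F = 0.0362 lbf = 0.1610 N; a = 0.0266 g₀ = 0.2609 m/s².
m = 0.6173 kg
0.6173 kg × (1 lb / 0.4536 kg) = 1.361 lb

1.36 lb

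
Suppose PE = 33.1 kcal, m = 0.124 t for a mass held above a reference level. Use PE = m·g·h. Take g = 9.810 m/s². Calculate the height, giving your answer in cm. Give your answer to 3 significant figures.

11400 cm

Rearranging PE = m·g·h for h: h = PE/(m·g).
PE = 33.1 kcal = 1.385×10^5 J; m = 0.124 t = 124.0 kg; g = 9.810 m/s².
h = 113.8 m
113.8 m × (1 cm / 0.01000 m) = 11385 cm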